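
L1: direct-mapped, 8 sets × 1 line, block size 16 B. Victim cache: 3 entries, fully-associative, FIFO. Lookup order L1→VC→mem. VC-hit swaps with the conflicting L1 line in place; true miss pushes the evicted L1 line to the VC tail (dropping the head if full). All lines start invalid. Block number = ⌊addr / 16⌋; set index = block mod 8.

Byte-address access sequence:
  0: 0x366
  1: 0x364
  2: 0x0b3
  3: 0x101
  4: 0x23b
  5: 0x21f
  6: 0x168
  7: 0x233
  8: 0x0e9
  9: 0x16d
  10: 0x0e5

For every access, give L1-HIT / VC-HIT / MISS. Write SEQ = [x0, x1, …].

  [0] addr=0x366 blk=54 s=6: MISS | VC []
  [1] addr=0x364 blk=54 s=6: L1-HIT | VC []
  [2] addr=0xb3 blk=11 s=3: MISS | VC []
  [3] addr=0x101 blk=16 s=0: MISS | VC []
  [4] addr=0x23b blk=35 s=3: MISS | VC [11]
  [5] addr=0x21f blk=33 s=1: MISS | VC [11]
  [6] addr=0x168 blk=22 s=6: MISS | VC [11, 54]
  [7] addr=0x233 blk=35 s=3: L1-HIT | VC [11, 54]
  [8] addr=0xe9 blk=14 s=6: MISS | VC [11, 54, 22]
  [9] addr=0x16d blk=22 s=6: VC-HIT | VC [11, 54, 14]
  [10] addr=0xe5 blk=14 s=6: VC-HIT | VC [11, 54, 22]

SEQ = [MISS, L1-HIT, MISS, MISS, MISS, MISS, MISS, L1-HIT, MISS, VC-HIT, VC-HIT]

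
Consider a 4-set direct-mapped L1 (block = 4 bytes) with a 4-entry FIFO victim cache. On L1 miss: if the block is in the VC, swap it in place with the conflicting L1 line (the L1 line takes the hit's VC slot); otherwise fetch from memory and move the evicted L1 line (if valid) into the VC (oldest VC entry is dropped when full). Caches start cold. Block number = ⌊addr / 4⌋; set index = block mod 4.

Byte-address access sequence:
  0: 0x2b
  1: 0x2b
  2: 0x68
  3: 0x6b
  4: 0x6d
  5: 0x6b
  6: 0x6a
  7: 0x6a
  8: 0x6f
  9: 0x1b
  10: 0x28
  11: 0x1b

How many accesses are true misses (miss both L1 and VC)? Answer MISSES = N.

MISSES = 4

0: 0x2b (blk 10, set 2) → MISS  vc=[]
1: 0x2b (blk 10, set 2) → L1-HIT  vc=[]
2: 0x68 (blk 26, set 2) → MISS  vc=[10]
3: 0x6b (blk 26, set 2) → L1-HIT  vc=[10]
4: 0x6d (blk 27, set 3) → MISS  vc=[10]
5: 0x6b (blk 26, set 2) → L1-HIT  vc=[10]
6: 0x6a (blk 26, set 2) → L1-HIT  vc=[10]
7: 0x6a (blk 26, set 2) → L1-HIT  vc=[10]
8: 0x6f (blk 27, set 3) → L1-HIT  vc=[10]
9: 0x1b (blk 6, set 2) → MISS  vc=[10, 26]
10: 0x28 (blk 10, set 2) → VC-HIT  vc=[6, 26]
11: 0x1b (blk 6, set 2) → VC-HIT  vc=[10, 26]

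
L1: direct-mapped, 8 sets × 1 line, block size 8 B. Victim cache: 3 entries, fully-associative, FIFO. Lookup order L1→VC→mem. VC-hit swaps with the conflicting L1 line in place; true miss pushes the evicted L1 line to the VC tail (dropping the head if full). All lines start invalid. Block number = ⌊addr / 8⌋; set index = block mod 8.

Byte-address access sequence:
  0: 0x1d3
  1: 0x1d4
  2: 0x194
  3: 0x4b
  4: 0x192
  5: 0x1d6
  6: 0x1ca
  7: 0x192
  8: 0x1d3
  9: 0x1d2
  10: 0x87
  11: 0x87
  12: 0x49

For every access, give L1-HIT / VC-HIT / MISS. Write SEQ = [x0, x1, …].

SEQ = [MISS, L1-HIT, MISS, MISS, L1-HIT, VC-HIT, MISS, VC-HIT, VC-HIT, L1-HIT, MISS, L1-HIT, VC-HIT]

  [0] addr=0x1d3 blk=58 s=2: MISS | VC []
  [1] addr=0x1d4 blk=58 s=2: L1-HIT | VC []
  [2] addr=0x194 blk=50 s=2: MISS | VC [58]
  [3] addr=0x4b blk=9 s=1: MISS | VC [58]
  [4] addr=0x192 blk=50 s=2: L1-HIT | VC [58]
  [5] addr=0x1d6 blk=58 s=2: VC-HIT | VC [50]
  [6] addr=0x1ca blk=57 s=1: MISS | VC [50, 9]
  [7] addr=0x192 blk=50 s=2: VC-HIT | VC [58, 9]
  [8] addr=0x1d3 blk=58 s=2: VC-HIT | VC [50, 9]
  [9] addr=0x1d2 blk=58 s=2: L1-HIT | VC [50, 9]
  [10] addr=0x87 blk=16 s=0: MISS | VC [50, 9]
  [11] addr=0x87 blk=16 s=0: L1-HIT | VC [50, 9]
  [12] addr=0x49 blk=9 s=1: VC-HIT | VC [50, 57]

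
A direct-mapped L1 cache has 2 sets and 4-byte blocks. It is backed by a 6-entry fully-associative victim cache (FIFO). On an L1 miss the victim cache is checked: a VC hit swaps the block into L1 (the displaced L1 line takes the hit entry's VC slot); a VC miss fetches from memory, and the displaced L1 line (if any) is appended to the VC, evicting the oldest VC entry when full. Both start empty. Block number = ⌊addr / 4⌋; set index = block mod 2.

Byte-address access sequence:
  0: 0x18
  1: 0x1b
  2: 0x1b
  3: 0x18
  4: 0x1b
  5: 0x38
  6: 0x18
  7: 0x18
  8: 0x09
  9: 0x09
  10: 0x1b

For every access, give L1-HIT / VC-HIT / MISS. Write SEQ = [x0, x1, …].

SEQ = [MISS, L1-HIT, L1-HIT, L1-HIT, L1-HIT, MISS, VC-HIT, L1-HIT, MISS, L1-HIT, VC-HIT]

#0 0x18→b6/s0 MISS; vc=[]
#1 0x1b→b6/s0 L1-HIT; vc=[]
#2 0x1b→b6/s0 L1-HIT; vc=[]
#3 0x18→b6/s0 L1-HIT; vc=[]
#4 0x1b→b6/s0 L1-HIT; vc=[]
#5 0x38→b14/s0 MISS; vc=[6]
#6 0x18→b6/s0 VC-HIT; vc=[14]
#7 0x18→b6/s0 L1-HIT; vc=[14]
#8 0x9→b2/s0 MISS; vc=[14,6]
#9 0x9→b2/s0 L1-HIT; vc=[14,6]
#10 0x1b→b6/s0 VC-HIT; vc=[14,2]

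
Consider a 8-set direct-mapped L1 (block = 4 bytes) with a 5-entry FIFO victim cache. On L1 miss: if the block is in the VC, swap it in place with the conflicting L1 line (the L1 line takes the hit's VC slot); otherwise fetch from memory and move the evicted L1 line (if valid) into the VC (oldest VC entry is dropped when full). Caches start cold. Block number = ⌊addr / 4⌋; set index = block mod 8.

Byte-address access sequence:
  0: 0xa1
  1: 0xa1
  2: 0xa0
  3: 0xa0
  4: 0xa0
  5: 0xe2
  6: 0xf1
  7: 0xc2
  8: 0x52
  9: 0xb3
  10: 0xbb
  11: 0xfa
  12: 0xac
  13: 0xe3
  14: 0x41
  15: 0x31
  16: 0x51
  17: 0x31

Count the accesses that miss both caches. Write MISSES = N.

MISSES = 11

#0 0xa1→b40/s0 MISS; vc=[]
#1 0xa1→b40/s0 L1-HIT; vc=[]
#2 0xa0→b40/s0 L1-HIT; vc=[]
#3 0xa0→b40/s0 L1-HIT; vc=[]
#4 0xa0→b40/s0 L1-HIT; vc=[]
#5 0xe2→b56/s0 MISS; vc=[40]
#6 0xf1→b60/s4 MISS; vc=[40]
#7 0xc2→b48/s0 MISS; vc=[40,56]
#8 0x52→b20/s4 MISS; vc=[40,56,60]
#9 0xb3→b44/s4 MISS; vc=[40,56,60,20]
#10 0xbb→b46/s6 MISS; vc=[40,56,60,20]
#11 0xfa→b62/s6 MISS; vc=[40,56,60,20,46]
#12 0xac→b43/s3 MISS; vc=[40,56,60,20,46]
#13 0xe3→b56/s0 VC-HIT; vc=[40,48,60,20,46]
#14 0x41→b16/s0 MISS; vc=[48,60,20,46,56]
#15 0x31→b12/s4 MISS; vc=[60,20,46,56,44]
#16 0x51→b20/s4 VC-HIT; vc=[60,12,46,56,44]
#17 0x31→b12/s4 VC-HIT; vc=[60,20,46,56,44]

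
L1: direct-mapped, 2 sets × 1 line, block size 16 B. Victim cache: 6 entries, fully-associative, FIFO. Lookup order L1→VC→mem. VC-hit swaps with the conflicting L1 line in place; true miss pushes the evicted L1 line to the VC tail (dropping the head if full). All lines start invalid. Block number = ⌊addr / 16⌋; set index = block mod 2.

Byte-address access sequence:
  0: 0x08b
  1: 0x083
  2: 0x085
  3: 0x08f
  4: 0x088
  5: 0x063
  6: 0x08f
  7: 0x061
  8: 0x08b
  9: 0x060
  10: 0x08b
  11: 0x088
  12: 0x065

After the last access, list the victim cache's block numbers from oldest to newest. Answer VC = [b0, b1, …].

0: 0x8b (blk 8, set 0) → MISS  vc=[]
1: 0x83 (blk 8, set 0) → L1-HIT  vc=[]
2: 0x85 (blk 8, set 0) → L1-HIT  vc=[]
3: 0x8f (blk 8, set 0) → L1-HIT  vc=[]
4: 0x88 (blk 8, set 0) → L1-HIT  vc=[]
5: 0x63 (blk 6, set 0) → MISS  vc=[8]
6: 0x8f (blk 8, set 0) → VC-HIT  vc=[6]
7: 0x61 (blk 6, set 0) → VC-HIT  vc=[8]
8: 0x8b (blk 8, set 0) → VC-HIT  vc=[6]
9: 0x60 (blk 6, set 0) → VC-HIT  vc=[8]
10: 0x8b (blk 8, set 0) → VC-HIT  vc=[6]
11: 0x88 (blk 8, set 0) → L1-HIT  vc=[6]
12: 0x65 (blk 6, set 0) → VC-HIT  vc=[8]

VC = [8]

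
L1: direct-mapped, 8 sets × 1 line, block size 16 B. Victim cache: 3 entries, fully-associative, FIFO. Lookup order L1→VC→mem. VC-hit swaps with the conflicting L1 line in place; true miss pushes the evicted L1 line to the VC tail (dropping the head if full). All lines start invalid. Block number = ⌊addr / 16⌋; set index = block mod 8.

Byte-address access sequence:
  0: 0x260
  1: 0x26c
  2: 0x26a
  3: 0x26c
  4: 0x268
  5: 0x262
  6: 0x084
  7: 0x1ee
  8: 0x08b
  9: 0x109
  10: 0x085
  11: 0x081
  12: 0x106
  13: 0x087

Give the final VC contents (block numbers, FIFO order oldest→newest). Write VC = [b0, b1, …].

#0 0x260→b38/s6 MISS; vc=[]
#1 0x26c→b38/s6 L1-HIT; vc=[]
#2 0x26a→b38/s6 L1-HIT; vc=[]
#3 0x26c→b38/s6 L1-HIT; vc=[]
#4 0x268→b38/s6 L1-HIT; vc=[]
#5 0x262→b38/s6 L1-HIT; vc=[]
#6 0x84→b8/s0 MISS; vc=[]
#7 0x1ee→b30/s6 MISS; vc=[38]
#8 0x8b→b8/s0 L1-HIT; vc=[38]
#9 0x109→b16/s0 MISS; vc=[38,8]
#10 0x85→b8/s0 VC-HIT; vc=[38,16]
#11 0x81→b8/s0 L1-HIT; vc=[38,16]
#12 0x106→b16/s0 VC-HIT; vc=[38,8]
#13 0x87→b8/s0 VC-HIT; vc=[38,16]

VC = [38, 16]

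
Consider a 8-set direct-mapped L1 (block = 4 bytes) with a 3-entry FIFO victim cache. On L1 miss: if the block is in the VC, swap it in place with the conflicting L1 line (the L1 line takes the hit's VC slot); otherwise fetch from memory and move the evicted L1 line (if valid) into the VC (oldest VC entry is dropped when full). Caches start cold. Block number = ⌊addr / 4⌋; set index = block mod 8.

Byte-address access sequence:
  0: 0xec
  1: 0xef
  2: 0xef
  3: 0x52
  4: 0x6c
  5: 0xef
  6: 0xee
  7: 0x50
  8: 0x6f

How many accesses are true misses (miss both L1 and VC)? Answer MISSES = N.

  [0] addr=0xec blk=59 s=3: MISS | VC []
  [1] addr=0xef blk=59 s=3: L1-HIT | VC []
  [2] addr=0xef blk=59 s=3: L1-HIT | VC []
  [3] addr=0x52 blk=20 s=4: MISS | VC []
  [4] addr=0x6c blk=27 s=3: MISS | VC [59]
  [5] addr=0xef blk=59 s=3: VC-HIT | VC [27]
  [6] addr=0xee blk=59 s=3: L1-HIT | VC [27]
  [7] addr=0x50 blk=20 s=4: L1-HIT | VC [27]
  [8] addr=0x6f blk=27 s=3: VC-HIT | VC [59]

MISSES = 3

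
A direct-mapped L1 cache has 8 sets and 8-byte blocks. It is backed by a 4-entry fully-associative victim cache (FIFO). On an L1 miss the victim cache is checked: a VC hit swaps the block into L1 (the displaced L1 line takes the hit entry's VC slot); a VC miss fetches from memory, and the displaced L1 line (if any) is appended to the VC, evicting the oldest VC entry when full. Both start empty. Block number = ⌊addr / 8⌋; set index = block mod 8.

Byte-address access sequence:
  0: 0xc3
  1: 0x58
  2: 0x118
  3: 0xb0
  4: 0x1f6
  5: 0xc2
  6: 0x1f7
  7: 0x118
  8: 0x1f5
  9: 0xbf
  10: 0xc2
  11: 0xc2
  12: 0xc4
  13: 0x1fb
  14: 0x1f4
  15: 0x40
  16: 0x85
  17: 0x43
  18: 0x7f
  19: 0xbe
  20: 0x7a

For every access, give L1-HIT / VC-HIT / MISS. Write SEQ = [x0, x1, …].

SEQ = [MISS, MISS, MISS, MISS, MISS, L1-HIT, L1-HIT, L1-HIT, L1-HIT, MISS, L1-HIT, L1-HIT, L1-HIT, MISS, L1-HIT, MISS, MISS, VC-HIT, MISS, VC-HIT, VC-HIT]

  [0] addr=0xc3 blk=24 s=0: MISS | VC []
  [1] addr=0x58 blk=11 s=3: MISS | VC []
  [2] addr=0x118 blk=35 s=3: MISS | VC [11]
  [3] addr=0xb0 blk=22 s=6: MISS | VC [11]
  [4] addr=0x1f6 blk=62 s=6: MISS | VC [11, 22]
  [5] addr=0xc2 blk=24 s=0: L1-HIT | VC [11, 22]
  [6] addr=0x1f7 blk=62 s=6: L1-HIT | VC [11, 22]
  [7] addr=0x118 blk=35 s=3: L1-HIT | VC [11, 22]
  [8] addr=0x1f5 blk=62 s=6: L1-HIT | VC [11, 22]
  [9] addr=0xbf blk=23 s=7: MISS | VC [11, 22]
  [10] addr=0xc2 blk=24 s=0: L1-HIT | VC [11, 22]
  [11] addr=0xc2 blk=24 s=0: L1-HIT | VC [11, 22]
  [12] addr=0xc4 blk=24 s=0: L1-HIT | VC [11, 22]
  [13] addr=0x1fb blk=63 s=7: MISS | VC [11, 22, 23]
  [14] addr=0x1f4 blk=62 s=6: L1-HIT | VC [11, 22, 23]
  [15] addr=0x40 blk=8 s=0: MISS | VC [11, 22, 23, 24]
  [16] addr=0x85 blk=16 s=0: MISS | VC [22, 23, 24, 8]
  [17] addr=0x43 blk=8 s=0: VC-HIT | VC [22, 23, 24, 16]
  [18] addr=0x7f blk=15 s=7: MISS | VC [23, 24, 16, 63]
  [19] addr=0xbe blk=23 s=7: VC-HIT | VC [15, 24, 16, 63]
  [20] addr=0x7a blk=15 s=7: VC-HIT | VC [23, 24, 16, 63]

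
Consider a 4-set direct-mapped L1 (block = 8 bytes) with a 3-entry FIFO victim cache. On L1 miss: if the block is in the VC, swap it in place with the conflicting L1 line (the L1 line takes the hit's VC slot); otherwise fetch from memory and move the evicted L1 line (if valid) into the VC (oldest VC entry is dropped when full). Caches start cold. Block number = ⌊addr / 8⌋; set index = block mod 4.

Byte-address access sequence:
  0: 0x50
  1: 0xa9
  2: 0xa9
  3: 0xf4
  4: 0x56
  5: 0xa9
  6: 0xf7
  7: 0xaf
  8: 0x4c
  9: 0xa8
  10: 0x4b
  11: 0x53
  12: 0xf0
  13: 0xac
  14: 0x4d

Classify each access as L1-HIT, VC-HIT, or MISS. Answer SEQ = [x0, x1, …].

  [0] addr=0x50 blk=10 s=2: MISS | VC []
  [1] addr=0xa9 blk=21 s=1: MISS | VC []
  [2] addr=0xa9 blk=21 s=1: L1-HIT | VC []
  [3] addr=0xf4 blk=30 s=2: MISS | VC [10]
  [4] addr=0x56 blk=10 s=2: VC-HIT | VC [30]
  [5] addr=0xa9 blk=21 s=1: L1-HIT | VC [30]
  [6] addr=0xf7 blk=30 s=2: VC-HIT | VC [10]
  [7] addr=0xaf blk=21 s=1: L1-HIT | VC [10]
  [8] addr=0x4c blk=9 s=1: MISS | VC [10, 21]
  [9] addr=0xa8 blk=21 s=1: VC-HIT | VC [10, 9]
  [10] addr=0x4b blk=9 s=1: VC-HIT | VC [10, 21]
  [11] addr=0x53 blk=10 s=2: VC-HIT | VC [30, 21]
  [12] addr=0xf0 blk=30 s=2: VC-HIT | VC [10, 21]
  [13] addr=0xac blk=21 s=1: VC-HIT | VC [10, 9]
  [14] addr=0x4d blk=9 s=1: VC-HIT | VC [10, 21]

SEQ = [MISS, MISS, L1-HIT, MISS, VC-HIT, L1-HIT, VC-HIT, L1-HIT, MISS, VC-HIT, VC-HIT, VC-HIT, VC-HIT, VC-HIT, VC-HIT]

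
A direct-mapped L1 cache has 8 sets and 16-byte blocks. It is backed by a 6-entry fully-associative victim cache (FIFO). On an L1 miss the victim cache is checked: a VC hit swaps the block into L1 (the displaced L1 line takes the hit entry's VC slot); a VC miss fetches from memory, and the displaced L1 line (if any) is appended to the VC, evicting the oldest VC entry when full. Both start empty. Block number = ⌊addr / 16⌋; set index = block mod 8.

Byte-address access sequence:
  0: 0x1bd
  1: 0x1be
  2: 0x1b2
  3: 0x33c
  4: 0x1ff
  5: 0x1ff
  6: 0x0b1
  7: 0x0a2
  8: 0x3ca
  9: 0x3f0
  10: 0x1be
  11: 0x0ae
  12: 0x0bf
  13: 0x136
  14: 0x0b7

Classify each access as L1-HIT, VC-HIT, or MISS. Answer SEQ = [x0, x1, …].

SEQ = [MISS, L1-HIT, L1-HIT, MISS, MISS, L1-HIT, MISS, MISS, MISS, MISS, VC-HIT, L1-HIT, VC-HIT, MISS, VC-HIT]

#0 0x1bd→b27/s3 MISS; vc=[]
#1 0x1be→b27/s3 L1-HIT; vc=[]
#2 0x1b2→b27/s3 L1-HIT; vc=[]
#3 0x33c→b51/s3 MISS; vc=[27]
#4 0x1ff→b31/s7 MISS; vc=[27]
#5 0x1ff→b31/s7 L1-HIT; vc=[27]
#6 0xb1→b11/s3 MISS; vc=[27,51]
#7 0xa2→b10/s2 MISS; vc=[27,51]
#8 0x3ca→b60/s4 MISS; vc=[27,51]
#9 0x3f0→b63/s7 MISS; vc=[27,51,31]
#10 0x1be→b27/s3 VC-HIT; vc=[11,51,31]
#11 0xae→b10/s2 L1-HIT; vc=[11,51,31]
#12 0xbf→b11/s3 VC-HIT; vc=[27,51,31]
#13 0x136→b19/s3 MISS; vc=[27,51,31,11]
#14 0xb7→b11/s3 VC-HIT; vc=[27,51,31,19]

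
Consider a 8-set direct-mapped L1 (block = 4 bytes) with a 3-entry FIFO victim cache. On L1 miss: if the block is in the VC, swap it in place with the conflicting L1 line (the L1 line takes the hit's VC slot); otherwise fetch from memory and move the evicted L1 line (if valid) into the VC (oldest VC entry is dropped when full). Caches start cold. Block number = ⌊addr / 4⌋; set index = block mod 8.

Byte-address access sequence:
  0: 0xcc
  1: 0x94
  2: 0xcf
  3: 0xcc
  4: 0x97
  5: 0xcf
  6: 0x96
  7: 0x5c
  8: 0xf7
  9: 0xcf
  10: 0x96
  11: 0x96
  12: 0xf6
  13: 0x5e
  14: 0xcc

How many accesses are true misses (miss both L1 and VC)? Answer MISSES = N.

MISSES = 4

0: 0xcc (blk 51, set 3) → MISS  vc=[]
1: 0x94 (blk 37, set 5) → MISS  vc=[]
2: 0xcf (blk 51, set 3) → L1-HIT  vc=[]
3: 0xcc (blk 51, set 3) → L1-HIT  vc=[]
4: 0x97 (blk 37, set 5) → L1-HIT  vc=[]
5: 0xcf (blk 51, set 3) → L1-HIT  vc=[]
6: 0x96 (blk 37, set 5) → L1-HIT  vc=[]
7: 0x5c (blk 23, set 7) → MISS  vc=[]
8: 0xf7 (blk 61, set 5) → MISS  vc=[37]
9: 0xcf (blk 51, set 3) → L1-HIT  vc=[37]
10: 0x96 (blk 37, set 5) → VC-HIT  vc=[61]
11: 0x96 (blk 37, set 5) → L1-HIT  vc=[61]
12: 0xf6 (blk 61, set 5) → VC-HIT  vc=[37]
13: 0x5e (blk 23, set 7) → L1-HIT  vc=[37]
14: 0xcc (blk 51, set 3) → L1-HIT  vc=[37]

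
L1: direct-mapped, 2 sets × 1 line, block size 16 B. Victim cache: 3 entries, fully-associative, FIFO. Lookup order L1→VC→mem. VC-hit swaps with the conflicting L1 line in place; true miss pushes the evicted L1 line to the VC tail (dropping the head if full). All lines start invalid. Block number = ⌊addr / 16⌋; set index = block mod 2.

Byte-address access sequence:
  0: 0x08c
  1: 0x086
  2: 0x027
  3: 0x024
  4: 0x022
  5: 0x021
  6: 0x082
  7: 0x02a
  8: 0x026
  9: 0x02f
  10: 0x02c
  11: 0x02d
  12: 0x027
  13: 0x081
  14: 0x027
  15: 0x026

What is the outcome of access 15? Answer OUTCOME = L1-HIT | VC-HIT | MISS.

#0 0x8c→b8/s0 MISS; vc=[]
#1 0x86→b8/s0 L1-HIT; vc=[]
#2 0x27→b2/s0 MISS; vc=[8]
#3 0x24→b2/s0 L1-HIT; vc=[8]
#4 0x22→b2/s0 L1-HIT; vc=[8]
#5 0x21→b2/s0 L1-HIT; vc=[8]
#6 0x82→b8/s0 VC-HIT; vc=[2]
#7 0x2a→b2/s0 VC-HIT; vc=[8]
#8 0x26→b2/s0 L1-HIT; vc=[8]
#9 0x2f→b2/s0 L1-HIT; vc=[8]
#10 0x2c→b2/s0 L1-HIT; vc=[8]
#11 0x2d→b2/s0 L1-HIT; vc=[8]
#12 0x27→b2/s0 L1-HIT; vc=[8]
#13 0x81→b8/s0 VC-HIT; vc=[2]
#14 0x27→b2/s0 VC-HIT; vc=[8]
#15 0x26→b2/s0 L1-HIT; vc=[8]

OUTCOME = L1-HIT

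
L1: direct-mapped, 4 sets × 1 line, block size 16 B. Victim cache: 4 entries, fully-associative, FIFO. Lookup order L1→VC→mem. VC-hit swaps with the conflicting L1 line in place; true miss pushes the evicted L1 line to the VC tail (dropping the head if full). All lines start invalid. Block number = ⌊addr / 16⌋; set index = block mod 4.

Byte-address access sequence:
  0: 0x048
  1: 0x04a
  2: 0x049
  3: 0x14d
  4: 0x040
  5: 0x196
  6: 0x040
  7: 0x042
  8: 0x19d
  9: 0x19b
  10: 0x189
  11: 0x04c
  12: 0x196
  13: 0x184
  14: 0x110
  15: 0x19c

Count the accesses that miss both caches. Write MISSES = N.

#0 0x48→b4/s0 MISS; vc=[]
#1 0x4a→b4/s0 L1-HIT; vc=[]
#2 0x49→b4/s0 L1-HIT; vc=[]
#3 0x14d→b20/s0 MISS; vc=[4]
#4 0x40→b4/s0 VC-HIT; vc=[20]
#5 0x196→b25/s1 MISS; vc=[20]
#6 0x40→b4/s0 L1-HIT; vc=[20]
#7 0x42→b4/s0 L1-HIT; vc=[20]
#8 0x19d→b25/s1 L1-HIT; vc=[20]
#9 0x19b→b25/s1 L1-HIT; vc=[20]
#10 0x189→b24/s0 MISS; vc=[20,4]
#11 0x4c→b4/s0 VC-HIT; vc=[20,24]
#12 0x196→b25/s1 L1-HIT; vc=[20,24]
#13 0x184→b24/s0 VC-HIT; vc=[20,4]
#14 0x110→b17/s1 MISS; vc=[20,4,25]
#15 0x19c→b25/s1 VC-HIT; vc=[20,4,17]

MISSES = 5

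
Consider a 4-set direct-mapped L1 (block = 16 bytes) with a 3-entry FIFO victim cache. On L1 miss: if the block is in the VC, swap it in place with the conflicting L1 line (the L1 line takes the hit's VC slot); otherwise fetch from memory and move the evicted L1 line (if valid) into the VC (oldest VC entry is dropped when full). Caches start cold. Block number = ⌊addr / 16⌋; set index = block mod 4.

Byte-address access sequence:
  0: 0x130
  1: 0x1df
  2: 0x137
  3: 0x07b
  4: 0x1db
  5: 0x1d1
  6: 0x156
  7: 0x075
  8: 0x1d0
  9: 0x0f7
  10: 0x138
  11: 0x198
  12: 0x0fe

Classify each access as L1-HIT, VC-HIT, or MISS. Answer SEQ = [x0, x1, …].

#0 0x130→b19/s3 MISS; vc=[]
#1 0x1df→b29/s1 MISS; vc=[]
#2 0x137→b19/s3 L1-HIT; vc=[]
#3 0x7b→b7/s3 MISS; vc=[19]
#4 0x1db→b29/s1 L1-HIT; vc=[19]
#5 0x1d1→b29/s1 L1-HIT; vc=[19]
#6 0x156→b21/s1 MISS; vc=[19,29]
#7 0x75→b7/s3 L1-HIT; vc=[19,29]
#8 0x1d0→b29/s1 VC-HIT; vc=[19,21]
#9 0xf7→b15/s3 MISS; vc=[19,21,7]
#10 0x138→b19/s3 VC-HIT; vc=[15,21,7]
#11 0x198→b25/s1 MISS; vc=[21,7,29]
#12 0xfe→b15/s3 MISS; vc=[7,29,19]

SEQ = [MISS, MISS, L1-HIT, MISS, L1-HIT, L1-HIT, MISS, L1-HIT, VC-HIT, MISS, VC-HIT, MISS, MISS]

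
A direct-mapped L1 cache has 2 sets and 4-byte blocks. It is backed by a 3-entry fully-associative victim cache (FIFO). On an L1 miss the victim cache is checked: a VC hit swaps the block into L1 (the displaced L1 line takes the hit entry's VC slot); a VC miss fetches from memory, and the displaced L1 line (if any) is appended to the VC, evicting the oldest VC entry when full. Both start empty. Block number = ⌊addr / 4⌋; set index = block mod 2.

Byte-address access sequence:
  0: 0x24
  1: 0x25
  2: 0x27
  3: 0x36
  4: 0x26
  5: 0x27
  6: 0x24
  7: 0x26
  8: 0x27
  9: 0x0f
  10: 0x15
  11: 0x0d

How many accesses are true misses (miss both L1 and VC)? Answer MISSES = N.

#0 0x24→b9/s1 MISS; vc=[]
#1 0x25→b9/s1 L1-HIT; vc=[]
#2 0x27→b9/s1 L1-HIT; vc=[]
#3 0x36→b13/s1 MISS; vc=[9]
#4 0x26→b9/s1 VC-HIT; vc=[13]
#5 0x27→b9/s1 L1-HIT; vc=[13]
#6 0x24→b9/s1 L1-HIT; vc=[13]
#7 0x26→b9/s1 L1-HIT; vc=[13]
#8 0x27→b9/s1 L1-HIT; vc=[13]
#9 0xf→b3/s1 MISS; vc=[13,9]
#10 0x15→b5/s1 MISS; vc=[13,9,3]
#11 0xd→b3/s1 VC-HIT; vc=[13,9,5]

MISSES = 4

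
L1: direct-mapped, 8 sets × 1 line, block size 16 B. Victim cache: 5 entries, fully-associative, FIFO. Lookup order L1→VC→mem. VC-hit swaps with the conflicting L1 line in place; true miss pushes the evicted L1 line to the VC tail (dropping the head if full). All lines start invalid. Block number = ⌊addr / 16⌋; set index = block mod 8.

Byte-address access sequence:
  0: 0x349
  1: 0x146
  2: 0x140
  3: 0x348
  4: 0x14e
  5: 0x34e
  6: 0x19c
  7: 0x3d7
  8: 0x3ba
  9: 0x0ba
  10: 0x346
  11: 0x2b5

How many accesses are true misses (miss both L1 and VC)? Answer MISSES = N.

MISSES = 7

#0 0x349→b52/s4 MISS; vc=[]
#1 0x146→b20/s4 MISS; vc=[52]
#2 0x140→b20/s4 L1-HIT; vc=[52]
#3 0x348→b52/s4 VC-HIT; vc=[20]
#4 0x14e→b20/s4 VC-HIT; vc=[52]
#5 0x34e→b52/s4 VC-HIT; vc=[20]
#6 0x19c→b25/s1 MISS; vc=[20]
#7 0x3d7→b61/s5 MISS; vc=[20]
#8 0x3ba→b59/s3 MISS; vc=[20]
#9 0xba→b11/s3 MISS; vc=[20,59]
#10 0x346→b52/s4 L1-HIT; vc=[20,59]
#11 0x2b5→b43/s3 MISS; vc=[20,59,11]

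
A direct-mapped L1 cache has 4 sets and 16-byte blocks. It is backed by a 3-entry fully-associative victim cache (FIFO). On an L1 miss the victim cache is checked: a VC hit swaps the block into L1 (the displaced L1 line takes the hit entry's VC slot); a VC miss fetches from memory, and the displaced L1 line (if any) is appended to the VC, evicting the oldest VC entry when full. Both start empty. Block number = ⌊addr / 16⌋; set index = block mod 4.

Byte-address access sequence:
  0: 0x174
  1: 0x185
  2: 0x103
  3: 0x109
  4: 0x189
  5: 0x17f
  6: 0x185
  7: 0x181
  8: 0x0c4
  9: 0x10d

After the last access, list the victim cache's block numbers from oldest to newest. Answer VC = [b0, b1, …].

VC = [12, 24]

  [0] addr=0x174 blk=23 s=3: MISS | VC []
  [1] addr=0x185 blk=24 s=0: MISS | VC []
  [2] addr=0x103 blk=16 s=0: MISS | VC [24]
  [3] addr=0x109 blk=16 s=0: L1-HIT | VC [24]
  [4] addr=0x189 blk=24 s=0: VC-HIT | VC [16]
  [5] addr=0x17f blk=23 s=3: L1-HIT | VC [16]
  [6] addr=0x185 blk=24 s=0: L1-HIT | VC [16]
  [7] addr=0x181 blk=24 s=0: L1-HIT | VC [16]
  [8] addr=0xc4 blk=12 s=0: MISS | VC [16, 24]
  [9] addr=0x10d blk=16 s=0: VC-HIT | VC [12, 24]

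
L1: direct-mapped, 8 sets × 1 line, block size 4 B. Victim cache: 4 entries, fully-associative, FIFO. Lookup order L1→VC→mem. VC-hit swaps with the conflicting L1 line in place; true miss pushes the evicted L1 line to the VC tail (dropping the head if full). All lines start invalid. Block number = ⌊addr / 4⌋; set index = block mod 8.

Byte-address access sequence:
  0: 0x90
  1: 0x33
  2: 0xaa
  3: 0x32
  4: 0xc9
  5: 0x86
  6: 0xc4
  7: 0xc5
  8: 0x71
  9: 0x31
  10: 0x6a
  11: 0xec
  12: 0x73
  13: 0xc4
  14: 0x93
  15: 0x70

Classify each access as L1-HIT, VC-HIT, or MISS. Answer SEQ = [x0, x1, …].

SEQ = [MISS, MISS, MISS, L1-HIT, MISS, MISS, MISS, L1-HIT, MISS, VC-HIT, MISS, MISS, VC-HIT, L1-HIT, MISS, VC-HIT]

0: 0x90 (blk 36, set 4) → MISS  vc=[]
1: 0x33 (blk 12, set 4) → MISS  vc=[36]
2: 0xaa (blk 42, set 2) → MISS  vc=[36]
3: 0x32 (blk 12, set 4) → L1-HIT  vc=[36]
4: 0xc9 (blk 50, set 2) → MISS  vc=[36, 42]
5: 0x86 (blk 33, set 1) → MISS  vc=[36, 42]
6: 0xc4 (blk 49, set 1) → MISS  vc=[36, 42, 33]
7: 0xc5 (blk 49, set 1) → L1-HIT  vc=[36, 42, 33]
8: 0x71 (blk 28, set 4) → MISS  vc=[36, 42, 33, 12]
9: 0x31 (blk 12, set 4) → VC-HIT  vc=[36, 42, 33, 28]
10: 0x6a (blk 26, set 2) → MISS  vc=[42, 33, 28, 50]
11: 0xec (blk 59, set 3) → MISS  vc=[42, 33, 28, 50]
12: 0x73 (blk 28, set 4) → VC-HIT  vc=[42, 33, 12, 50]
13: 0xc4 (blk 49, set 1) → L1-HIT  vc=[42, 33, 12, 50]
14: 0x93 (blk 36, set 4) → MISS  vc=[33, 12, 50, 28]
15: 0x70 (blk 28, set 4) → VC-HIT  vc=[33, 12, 50, 36]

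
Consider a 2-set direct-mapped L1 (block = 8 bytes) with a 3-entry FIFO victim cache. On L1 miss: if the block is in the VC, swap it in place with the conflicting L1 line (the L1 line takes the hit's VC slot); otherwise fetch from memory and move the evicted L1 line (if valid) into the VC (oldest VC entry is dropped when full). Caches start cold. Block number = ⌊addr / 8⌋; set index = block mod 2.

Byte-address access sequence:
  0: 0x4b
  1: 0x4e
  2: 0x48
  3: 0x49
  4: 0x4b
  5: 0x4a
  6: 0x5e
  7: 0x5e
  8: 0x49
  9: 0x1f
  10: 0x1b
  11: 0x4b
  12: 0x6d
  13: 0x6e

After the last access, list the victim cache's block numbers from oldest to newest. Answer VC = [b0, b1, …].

0: 0x4b (blk 9, set 1) → MISS  vc=[]
1: 0x4e (blk 9, set 1) → L1-HIT  vc=[]
2: 0x48 (blk 9, set 1) → L1-HIT  vc=[]
3: 0x49 (blk 9, set 1) → L1-HIT  vc=[]
4: 0x4b (blk 9, set 1) → L1-HIT  vc=[]
5: 0x4a (blk 9, set 1) → L1-HIT  vc=[]
6: 0x5e (blk 11, set 1) → MISS  vc=[9]
7: 0x5e (blk 11, set 1) → L1-HIT  vc=[9]
8: 0x49 (blk 9, set 1) → VC-HIT  vc=[11]
9: 0x1f (blk 3, set 1) → MISS  vc=[11, 9]
10: 0x1b (blk 3, set 1) → L1-HIT  vc=[11, 9]
11: 0x4b (blk 9, set 1) → VC-HIT  vc=[11, 3]
12: 0x6d (blk 13, set 1) → MISS  vc=[11, 3, 9]
13: 0x6e (blk 13, set 1) → L1-HIT  vc=[11, 3, 9]

VC = [11, 3, 9]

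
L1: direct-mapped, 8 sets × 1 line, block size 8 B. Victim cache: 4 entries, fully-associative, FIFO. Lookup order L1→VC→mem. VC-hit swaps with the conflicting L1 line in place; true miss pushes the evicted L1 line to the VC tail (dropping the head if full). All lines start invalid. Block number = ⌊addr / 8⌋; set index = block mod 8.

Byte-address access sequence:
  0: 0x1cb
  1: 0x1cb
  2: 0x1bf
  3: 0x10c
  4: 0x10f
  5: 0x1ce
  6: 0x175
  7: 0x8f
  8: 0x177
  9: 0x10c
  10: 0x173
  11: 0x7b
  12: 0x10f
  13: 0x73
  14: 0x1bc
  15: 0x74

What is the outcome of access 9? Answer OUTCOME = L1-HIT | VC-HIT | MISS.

OUTCOME = VC-HIT

#0 0x1cb→b57/s1 MISS; vc=[]
#1 0x1cb→b57/s1 L1-HIT; vc=[]
#2 0x1bf→b55/s7 MISS; vc=[]
#3 0x10c→b33/s1 MISS; vc=[57]
#4 0x10f→b33/s1 L1-HIT; vc=[57]
#5 0x1ce→b57/s1 VC-HIT; vc=[33]
#6 0x175→b46/s6 MISS; vc=[33]
#7 0x8f→b17/s1 MISS; vc=[33,57]
#8 0x177→b46/s6 L1-HIT; vc=[33,57]
#9 0x10c→b33/s1 VC-HIT; vc=[17,57]
#10 0x173→b46/s6 L1-HIT; vc=[17,57]
#11 0x7b→b15/s7 MISS; vc=[17,57,55]
#12 0x10f→b33/s1 L1-HIT; vc=[17,57,55]
#13 0x73→b14/s6 MISS; vc=[17,57,55,46]
#14 0x1bc→b55/s7 VC-HIT; vc=[17,57,15,46]
#15 0x74→b14/s6 L1-HIT; vc=[17,57,15,46]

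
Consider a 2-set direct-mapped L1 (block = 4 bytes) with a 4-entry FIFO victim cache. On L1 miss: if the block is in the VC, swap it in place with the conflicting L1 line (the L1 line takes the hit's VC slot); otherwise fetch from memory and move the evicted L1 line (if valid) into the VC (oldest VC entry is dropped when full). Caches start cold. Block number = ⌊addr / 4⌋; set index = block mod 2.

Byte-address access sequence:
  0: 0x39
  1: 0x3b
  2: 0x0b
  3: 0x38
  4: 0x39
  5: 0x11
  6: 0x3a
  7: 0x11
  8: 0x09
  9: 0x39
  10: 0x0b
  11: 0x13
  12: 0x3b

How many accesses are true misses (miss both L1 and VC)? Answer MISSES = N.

0: 0x39 (blk 14, set 0) → MISS  vc=[]
1: 0x3b (blk 14, set 0) → L1-HIT  vc=[]
2: 0xb (blk 2, set 0) → MISS  vc=[14]
3: 0x38 (blk 14, set 0) → VC-HIT  vc=[2]
4: 0x39 (blk 14, set 0) → L1-HIT  vc=[2]
5: 0x11 (blk 4, set 0) → MISS  vc=[2, 14]
6: 0x3a (blk 14, set 0) → VC-HIT  vc=[2, 4]
7: 0x11 (blk 4, set 0) → VC-HIT  vc=[2, 14]
8: 0x9 (blk 2, set 0) → VC-HIT  vc=[4, 14]
9: 0x39 (blk 14, set 0) → VC-HIT  vc=[4, 2]
10: 0xb (blk 2, set 0) → VC-HIT  vc=[4, 14]
11: 0x13 (blk 4, set 0) → VC-HIT  vc=[2, 14]
12: 0x3b (blk 14, set 0) → VC-HIT  vc=[2, 4]

MISSES = 3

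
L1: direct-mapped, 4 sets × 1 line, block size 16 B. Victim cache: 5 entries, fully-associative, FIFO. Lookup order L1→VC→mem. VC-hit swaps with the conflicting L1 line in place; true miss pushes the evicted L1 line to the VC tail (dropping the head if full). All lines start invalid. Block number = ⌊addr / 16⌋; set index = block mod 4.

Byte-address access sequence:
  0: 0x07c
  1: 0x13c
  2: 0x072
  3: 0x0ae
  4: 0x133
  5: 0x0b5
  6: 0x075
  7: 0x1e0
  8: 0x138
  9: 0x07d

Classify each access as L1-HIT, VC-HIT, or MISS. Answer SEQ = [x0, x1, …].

#0 0x7c→b7/s3 MISS; vc=[]
#1 0x13c→b19/s3 MISS; vc=[7]
#2 0x72→b7/s3 VC-HIT; vc=[19]
#3 0xae→b10/s2 MISS; vc=[19]
#4 0x133→b19/s3 VC-HIT; vc=[7]
#5 0xb5→b11/s3 MISS; vc=[7,19]
#6 0x75→b7/s3 VC-HIT; vc=[11,19]
#7 0x1e0→b30/s2 MISS; vc=[11,19,10]
#8 0x138→b19/s3 VC-HIT; vc=[11,7,10]
#9 0x7d→b7/s3 VC-HIT; vc=[11,19,10]

SEQ = [MISS, MISS, VC-HIT, MISS, VC-HIT, MISS, VC-HIT, MISS, VC-HIT, VC-HIT]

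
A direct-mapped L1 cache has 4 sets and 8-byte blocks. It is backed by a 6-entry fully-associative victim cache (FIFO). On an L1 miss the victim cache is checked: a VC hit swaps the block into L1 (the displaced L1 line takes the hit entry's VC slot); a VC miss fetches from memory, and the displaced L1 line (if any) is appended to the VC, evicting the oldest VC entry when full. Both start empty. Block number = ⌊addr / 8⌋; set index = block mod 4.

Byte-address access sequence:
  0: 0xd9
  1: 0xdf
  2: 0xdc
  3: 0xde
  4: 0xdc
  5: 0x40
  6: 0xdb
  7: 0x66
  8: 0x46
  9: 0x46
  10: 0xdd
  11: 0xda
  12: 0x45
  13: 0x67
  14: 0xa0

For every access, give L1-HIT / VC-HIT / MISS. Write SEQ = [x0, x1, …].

SEQ = [MISS, L1-HIT, L1-HIT, L1-HIT, L1-HIT, MISS, L1-HIT, MISS, VC-HIT, L1-HIT, L1-HIT, L1-HIT, L1-HIT, VC-HIT, MISS]

#0 0xd9→b27/s3 MISS; vc=[]
#1 0xdf→b27/s3 L1-HIT; vc=[]
#2 0xdc→b27/s3 L1-HIT; vc=[]
#3 0xde→b27/s3 L1-HIT; vc=[]
#4 0xdc→b27/s3 L1-HIT; vc=[]
#5 0x40→b8/s0 MISS; vc=[]
#6 0xdb→b27/s3 L1-HIT; vc=[]
#7 0x66→b12/s0 MISS; vc=[8]
#8 0x46→b8/s0 VC-HIT; vc=[12]
#9 0x46→b8/s0 L1-HIT; vc=[12]
#10 0xdd→b27/s3 L1-HIT; vc=[12]
#11 0xda→b27/s3 L1-HIT; vc=[12]
#12 0x45→b8/s0 L1-HIT; vc=[12]
#13 0x67→b12/s0 VC-HIT; vc=[8]
#14 0xa0→b20/s0 MISS; vc=[8,12]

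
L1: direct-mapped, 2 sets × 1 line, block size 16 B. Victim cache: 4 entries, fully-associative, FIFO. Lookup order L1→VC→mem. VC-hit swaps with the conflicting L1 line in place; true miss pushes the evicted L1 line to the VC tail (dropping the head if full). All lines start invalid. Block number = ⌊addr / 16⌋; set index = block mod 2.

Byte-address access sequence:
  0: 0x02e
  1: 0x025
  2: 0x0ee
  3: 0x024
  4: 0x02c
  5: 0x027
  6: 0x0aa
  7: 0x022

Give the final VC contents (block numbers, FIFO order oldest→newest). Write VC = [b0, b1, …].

0: 0x2e (blk 2, set 0) → MISS  vc=[]
1: 0x25 (blk 2, set 0) → L1-HIT  vc=[]
2: 0xee (blk 14, set 0) → MISS  vc=[2]
3: 0x24 (blk 2, set 0) → VC-HIT  vc=[14]
4: 0x2c (blk 2, set 0) → L1-HIT  vc=[14]
5: 0x27 (blk 2, set 0) → L1-HIT  vc=[14]
6: 0xaa (blk 10, set 0) → MISS  vc=[14, 2]
7: 0x22 (blk 2, set 0) → VC-HIT  vc=[14, 10]

VC = [14, 10]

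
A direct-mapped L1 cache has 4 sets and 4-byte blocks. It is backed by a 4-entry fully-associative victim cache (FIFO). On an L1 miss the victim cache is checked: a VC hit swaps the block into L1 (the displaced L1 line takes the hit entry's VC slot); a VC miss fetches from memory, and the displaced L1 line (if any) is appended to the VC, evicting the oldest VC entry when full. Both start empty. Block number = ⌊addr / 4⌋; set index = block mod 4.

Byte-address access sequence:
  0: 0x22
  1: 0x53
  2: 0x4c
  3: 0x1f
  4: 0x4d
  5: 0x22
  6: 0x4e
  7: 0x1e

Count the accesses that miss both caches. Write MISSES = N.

#0 0x22→b8/s0 MISS; vc=[]
#1 0x53→b20/s0 MISS; vc=[8]
#2 0x4c→b19/s3 MISS; vc=[8]
#3 0x1f→b7/s3 MISS; vc=[8,19]
#4 0x4d→b19/s3 VC-HIT; vc=[8,7]
#5 0x22→b8/s0 VC-HIT; vc=[20,7]
#6 0x4e→b19/s3 L1-HIT; vc=[20,7]
#7 0x1e→b7/s3 VC-HIT; vc=[20,19]

MISSES = 4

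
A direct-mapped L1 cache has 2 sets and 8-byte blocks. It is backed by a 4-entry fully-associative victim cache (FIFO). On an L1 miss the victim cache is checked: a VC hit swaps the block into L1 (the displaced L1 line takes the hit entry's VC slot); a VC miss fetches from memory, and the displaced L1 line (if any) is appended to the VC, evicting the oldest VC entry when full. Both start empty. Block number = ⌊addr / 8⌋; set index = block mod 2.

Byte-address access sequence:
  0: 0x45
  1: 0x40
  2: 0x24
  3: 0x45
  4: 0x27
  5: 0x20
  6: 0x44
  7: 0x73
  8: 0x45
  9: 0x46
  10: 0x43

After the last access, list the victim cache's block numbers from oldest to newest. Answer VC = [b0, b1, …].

0: 0x45 (blk 8, set 0) → MISS  vc=[]
1: 0x40 (blk 8, set 0) → L1-HIT  vc=[]
2: 0x24 (blk 4, set 0) → MISS  vc=[8]
3: 0x45 (blk 8, set 0) → VC-HIT  vc=[4]
4: 0x27 (blk 4, set 0) → VC-HIT  vc=[8]
5: 0x20 (blk 4, set 0) → L1-HIT  vc=[8]
6: 0x44 (blk 8, set 0) → VC-HIT  vc=[4]
7: 0x73 (blk 14, set 0) → MISS  vc=[4, 8]
8: 0x45 (blk 8, set 0) → VC-HIT  vc=[4, 14]
9: 0x46 (blk 8, set 0) → L1-HIT  vc=[4, 14]
10: 0x43 (blk 8, set 0) → L1-HIT  vc=[4, 14]

VC = [4, 14]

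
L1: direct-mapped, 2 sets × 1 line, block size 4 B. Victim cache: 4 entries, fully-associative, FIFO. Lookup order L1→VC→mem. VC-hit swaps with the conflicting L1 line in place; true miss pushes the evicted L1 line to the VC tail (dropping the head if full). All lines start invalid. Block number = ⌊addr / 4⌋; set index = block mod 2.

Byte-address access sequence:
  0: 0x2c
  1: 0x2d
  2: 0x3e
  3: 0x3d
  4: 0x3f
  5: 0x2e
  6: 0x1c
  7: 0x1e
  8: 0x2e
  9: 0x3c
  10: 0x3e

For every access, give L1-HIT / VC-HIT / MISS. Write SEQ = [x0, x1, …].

SEQ = [MISS, L1-HIT, MISS, L1-HIT, L1-HIT, VC-HIT, MISS, L1-HIT, VC-HIT, VC-HIT, L1-HIT]

0: 0x2c (blk 11, set 1) → MISS  vc=[]
1: 0x2d (blk 11, set 1) → L1-HIT  vc=[]
2: 0x3e (blk 15, set 1) → MISS  vc=[11]
3: 0x3d (blk 15, set 1) → L1-HIT  vc=[11]
4: 0x3f (blk 15, set 1) → L1-HIT  vc=[11]
5: 0x2e (blk 11, set 1) → VC-HIT  vc=[15]
6: 0x1c (blk 7, set 1) → MISS  vc=[15, 11]
7: 0x1e (blk 7, set 1) → L1-HIT  vc=[15, 11]
8: 0x2e (blk 11, set 1) → VC-HIT  vc=[15, 7]
9: 0x3c (blk 15, set 1) → VC-HIT  vc=[11, 7]
10: 0x3e (blk 15, set 1) → L1-HIT  vc=[11, 7]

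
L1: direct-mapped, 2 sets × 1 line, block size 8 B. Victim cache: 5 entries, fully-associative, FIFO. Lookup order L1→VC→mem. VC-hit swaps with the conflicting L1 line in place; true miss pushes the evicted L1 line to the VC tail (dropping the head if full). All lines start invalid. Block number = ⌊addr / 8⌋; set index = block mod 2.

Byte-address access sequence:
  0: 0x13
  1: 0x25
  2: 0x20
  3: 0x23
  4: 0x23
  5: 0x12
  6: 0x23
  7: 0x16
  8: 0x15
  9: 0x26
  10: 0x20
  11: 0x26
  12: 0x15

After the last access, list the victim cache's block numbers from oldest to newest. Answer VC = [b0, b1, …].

#0 0x13→b2/s0 MISS; vc=[]
#1 0x25→b4/s0 MISS; vc=[2]
#2 0x20→b4/s0 L1-HIT; vc=[2]
#3 0x23→b4/s0 L1-HIT; vc=[2]
#4 0x23→b4/s0 L1-HIT; vc=[2]
#5 0x12→b2/s0 VC-HIT; vc=[4]
#6 0x23→b4/s0 VC-HIT; vc=[2]
#7 0x16→b2/s0 VC-HIT; vc=[4]
#8 0x15→b2/s0 L1-HIT; vc=[4]
#9 0x26→b4/s0 VC-HIT; vc=[2]
#10 0x20→b4/s0 L1-HIT; vc=[2]
#11 0x26→b4/s0 L1-HIT; vc=[2]
#12 0x15→b2/s0 VC-HIT; vc=[4]

VC = [4]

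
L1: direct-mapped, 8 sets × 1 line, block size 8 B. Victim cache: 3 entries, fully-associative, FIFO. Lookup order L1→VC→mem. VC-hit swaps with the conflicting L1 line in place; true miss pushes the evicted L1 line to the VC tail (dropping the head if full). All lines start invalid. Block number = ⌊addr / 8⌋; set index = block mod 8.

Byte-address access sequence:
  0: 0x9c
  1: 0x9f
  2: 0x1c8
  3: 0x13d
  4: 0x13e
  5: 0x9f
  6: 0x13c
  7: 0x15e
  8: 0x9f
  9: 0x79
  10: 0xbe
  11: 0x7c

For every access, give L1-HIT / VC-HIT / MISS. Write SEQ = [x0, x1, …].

0: 0x9c (blk 19, set 3) → MISS  vc=[]
1: 0x9f (blk 19, set 3) → L1-HIT  vc=[]
2: 0x1c8 (blk 57, set 1) → MISS  vc=[]
3: 0x13d (blk 39, set 7) → MISS  vc=[]
4: 0x13e (blk 39, set 7) → L1-HIT  vc=[]
5: 0x9f (blk 19, set 3) → L1-HIT  vc=[]
6: 0x13c (blk 39, set 7) → L1-HIT  vc=[]
7: 0x15e (blk 43, set 3) → MISS  vc=[19]
8: 0x9f (blk 19, set 3) → VC-HIT  vc=[43]
9: 0x79 (blk 15, set 7) → MISS  vc=[43, 39]
10: 0xbe (blk 23, set 7) → MISS  vc=[43, 39, 15]
11: 0x7c (blk 15, set 7) → VC-HIT  vc=[43, 39, 23]

SEQ = [MISS, L1-HIT, MISS, MISS, L1-HIT, L1-HIT, L1-HIT, MISS, VC-HIT, MISS, MISS, VC-HIT]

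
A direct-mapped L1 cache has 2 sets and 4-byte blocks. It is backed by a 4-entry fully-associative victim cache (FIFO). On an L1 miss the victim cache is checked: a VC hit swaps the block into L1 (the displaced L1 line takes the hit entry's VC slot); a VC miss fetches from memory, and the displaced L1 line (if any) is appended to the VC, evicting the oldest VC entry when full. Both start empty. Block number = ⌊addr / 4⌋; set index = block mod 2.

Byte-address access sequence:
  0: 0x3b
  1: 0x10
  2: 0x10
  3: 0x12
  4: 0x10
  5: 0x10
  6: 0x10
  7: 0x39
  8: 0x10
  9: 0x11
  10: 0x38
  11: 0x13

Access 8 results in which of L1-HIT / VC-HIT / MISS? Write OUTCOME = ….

#0 0x3b→b14/s0 MISS; vc=[]
#1 0x10→b4/s0 MISS; vc=[14]
#2 0x10→b4/s0 L1-HIT; vc=[14]
#3 0x12→b4/s0 L1-HIT; vc=[14]
#4 0x10→b4/s0 L1-HIT; vc=[14]
#5 0x10→b4/s0 L1-HIT; vc=[14]
#6 0x10→b4/s0 L1-HIT; vc=[14]
#7 0x39→b14/s0 VC-HIT; vc=[4]
#8 0x10→b4/s0 VC-HIT; vc=[14]
#9 0x11→b4/s0 L1-HIT; vc=[14]
#10 0x38→b14/s0 VC-HIT; vc=[4]
#11 0x13→b4/s0 VC-HIT; vc=[14]

OUTCOME = VC-HIT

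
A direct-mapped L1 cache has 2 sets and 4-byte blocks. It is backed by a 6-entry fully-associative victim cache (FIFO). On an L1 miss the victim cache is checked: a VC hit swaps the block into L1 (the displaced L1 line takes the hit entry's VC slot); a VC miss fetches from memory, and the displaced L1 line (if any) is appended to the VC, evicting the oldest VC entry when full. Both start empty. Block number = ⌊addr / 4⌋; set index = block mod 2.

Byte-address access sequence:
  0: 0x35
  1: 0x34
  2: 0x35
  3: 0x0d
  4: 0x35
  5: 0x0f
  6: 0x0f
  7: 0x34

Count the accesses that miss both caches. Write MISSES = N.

MISSES = 2

0: 0x35 (blk 13, set 1) → MISS  vc=[]
1: 0x34 (blk 13, set 1) → L1-HIT  vc=[]
2: 0x35 (blk 13, set 1) → L1-HIT  vc=[]
3: 0xd (blk 3, set 1) → MISS  vc=[13]
4: 0x35 (blk 13, set 1) → VC-HIT  vc=[3]
5: 0xf (blk 3, set 1) → VC-HIT  vc=[13]
6: 0xf (blk 3, set 1) → L1-HIT  vc=[13]
7: 0x34 (blk 13, set 1) → VC-HIT  vc=[3]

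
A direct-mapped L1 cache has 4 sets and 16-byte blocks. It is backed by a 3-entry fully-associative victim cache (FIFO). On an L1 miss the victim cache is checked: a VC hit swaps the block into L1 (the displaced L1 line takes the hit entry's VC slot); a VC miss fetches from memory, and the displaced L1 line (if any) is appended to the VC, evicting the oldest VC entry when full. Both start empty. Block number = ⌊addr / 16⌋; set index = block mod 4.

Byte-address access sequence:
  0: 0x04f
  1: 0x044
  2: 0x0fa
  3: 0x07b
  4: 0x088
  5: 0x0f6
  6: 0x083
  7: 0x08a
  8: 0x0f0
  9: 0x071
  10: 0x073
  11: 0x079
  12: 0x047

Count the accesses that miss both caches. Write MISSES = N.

MISSES = 4

0: 0x4f (blk 4, set 0) → MISS  vc=[]
1: 0x44 (blk 4, set 0) → L1-HIT  vc=[]
2: 0xfa (blk 15, set 3) → MISS  vc=[]
3: 0x7b (blk 7, set 3) → MISS  vc=[15]
4: 0x88 (blk 8, set 0) → MISS  vc=[15, 4]
5: 0xf6 (blk 15, set 3) → VC-HIT  vc=[7, 4]
6: 0x83 (blk 8, set 0) → L1-HIT  vc=[7, 4]
7: 0x8a (blk 8, set 0) → L1-HIT  vc=[7, 4]
8: 0xf0 (blk 15, set 3) → L1-HIT  vc=[7, 4]
9: 0x71 (blk 7, set 3) → VC-HIT  vc=[15, 4]
10: 0x73 (blk 7, set 3) → L1-HIT  vc=[15, 4]
11: 0x79 (blk 7, set 3) → L1-HIT  vc=[15, 4]
12: 0x47 (blk 4, set 0) → VC-HIT  vc=[15, 8]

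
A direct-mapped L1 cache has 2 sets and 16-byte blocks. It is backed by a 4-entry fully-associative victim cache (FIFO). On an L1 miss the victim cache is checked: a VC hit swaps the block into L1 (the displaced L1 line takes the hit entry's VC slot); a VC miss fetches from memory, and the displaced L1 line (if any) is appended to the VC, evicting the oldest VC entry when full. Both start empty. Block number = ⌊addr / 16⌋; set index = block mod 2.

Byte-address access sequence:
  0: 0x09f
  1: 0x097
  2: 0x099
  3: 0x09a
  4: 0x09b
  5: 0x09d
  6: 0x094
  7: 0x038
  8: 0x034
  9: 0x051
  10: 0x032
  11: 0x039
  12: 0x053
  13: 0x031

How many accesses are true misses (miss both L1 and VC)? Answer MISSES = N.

MISSES = 3

#0 0x9f→b9/s1 MISS; vc=[]
#1 0x97→b9/s1 L1-HIT; vc=[]
#2 0x99→b9/s1 L1-HIT; vc=[]
#3 0x9a→b9/s1 L1-HIT; vc=[]
#4 0x9b→b9/s1 L1-HIT; vc=[]
#5 0x9d→b9/s1 L1-HIT; vc=[]
#6 0x94→b9/s1 L1-HIT; vc=[]
#7 0x38→b3/s1 MISS; vc=[9]
#8 0x34→b3/s1 L1-HIT; vc=[9]
#9 0x51→b5/s1 MISS; vc=[9,3]
#10 0x32→b3/s1 VC-HIT; vc=[9,5]
#11 0x39→b3/s1 L1-HIT; vc=[9,5]
#12 0x53→b5/s1 VC-HIT; vc=[9,3]
#13 0x31→b3/s1 VC-HIT; vc=[9,5]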